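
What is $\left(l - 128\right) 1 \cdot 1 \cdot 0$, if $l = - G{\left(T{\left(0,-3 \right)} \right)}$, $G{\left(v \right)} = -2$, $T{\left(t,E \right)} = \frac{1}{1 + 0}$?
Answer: $0$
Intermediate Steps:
$T{\left(t,E \right)} = 1$ ($T{\left(t,E \right)} = 1^{-1} = 1$)
$l = 2$ ($l = \left(-1\right) \left(-2\right) = 2$)
$\left(l - 128\right) 1 \cdot 1 \cdot 0 = \left(2 - 128\right) 1 \cdot 1 \cdot 0 = - 126 \cdot 1 \cdot 0 = \left(-126\right) 0 = 0$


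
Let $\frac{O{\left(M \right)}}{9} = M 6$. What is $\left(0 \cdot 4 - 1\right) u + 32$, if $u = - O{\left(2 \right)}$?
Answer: $140$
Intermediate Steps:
$O{\left(M \right)} = 54 M$ ($O{\left(M \right)} = 9 M 6 = 9 \cdot 6 M = 54 M$)
$u = -108$ ($u = - 54 \cdot 2 = \left(-1\right) 108 = -108$)
$\left(0 \cdot 4 - 1\right) u + 32 = \left(0 \cdot 4 - 1\right) \left(-108\right) + 32 = \left(0 - 1\right) \left(-108\right) + 32 = \left(-1\right) \left(-108\right) + 32 = 108 + 32 = 140$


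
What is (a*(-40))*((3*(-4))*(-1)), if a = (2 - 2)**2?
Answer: 0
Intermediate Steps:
a = 0 (a = 0**2 = 0)
(a*(-40))*((3*(-4))*(-1)) = (0*(-40))*((3*(-4))*(-1)) = 0*(-12*(-1)) = 0*12 = 0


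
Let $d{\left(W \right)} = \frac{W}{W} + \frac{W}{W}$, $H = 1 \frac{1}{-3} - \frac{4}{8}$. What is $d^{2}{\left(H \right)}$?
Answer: $4$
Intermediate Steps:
$H = - \frac{5}{6}$ ($H = 1 \left(- \frac{1}{3}\right) - \frac{1}{2} = - \frac{1}{3} - \frac{1}{2} = - \frac{5}{6} \approx -0.83333$)
$d{\left(W \right)} = 2$ ($d{\left(W \right)} = 1 + 1 = 2$)
$d^{2}{\left(H \right)} = 2^{2} = 4$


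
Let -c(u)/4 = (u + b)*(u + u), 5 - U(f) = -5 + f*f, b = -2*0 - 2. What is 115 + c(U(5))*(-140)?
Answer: 285715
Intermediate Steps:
b = -2 (b = 0 - 2 = -2)
U(f) = 10 - f² (U(f) = 5 - (-5 + f*f) = 5 - (-5 + f²) = 5 + (5 - f²) = 10 - f²)
c(u) = -8*u*(-2 + u) (c(u) = -4*(u - 2)*(u + u) = -4*(-2 + u)*2*u = -8*u*(-2 + u))
115 + c(U(5))*(-140) = 115 + (8*(10 - 1*5²)*(2 - (10 - 1*5²)))*(-140) = 115 + (8*(10 - 1*25)*(2 - (10 - 1*25)))*(-140) = 115 + (8*(10 - 25)*(2 - (10 - 25)))*(-140) = 115 + (8*(-15)*(2 - 1*(-15)))*(-140) = 115 + (8*(-15)*(2 + 15))*(-140) = 115 + (8*(-15)*17)*(-140) = 115 - 2040*(-140) = 115 + 285600 = 285715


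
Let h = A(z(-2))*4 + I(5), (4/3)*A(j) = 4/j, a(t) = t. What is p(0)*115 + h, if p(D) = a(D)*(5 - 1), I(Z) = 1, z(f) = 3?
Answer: 5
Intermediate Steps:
A(j) = 3/j (A(j) = 3*(4/j)/4 = 3/j)
p(D) = 4*D (p(D) = D*(5 - 1) = D*4 = 4*D)
h = 5 (h = (3/3)*4 + 1 = (3*(1/3))*4 + 1 = 1*4 + 1 = 4 + 1 = 5)
p(0)*115 + h = (4*0)*115 + 5 = 0*115 + 5 = 0 + 5 = 5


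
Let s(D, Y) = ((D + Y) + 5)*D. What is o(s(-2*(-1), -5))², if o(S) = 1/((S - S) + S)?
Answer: 1/16 ≈ 0.062500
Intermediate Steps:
s(D, Y) = D*(5 + D + Y) (s(D, Y) = (5 + D + Y)*D = D*(5 + D + Y))
o(S) = 1/S (o(S) = 1/(0 + S) = 1/S)
o(s(-2*(-1), -5))² = (1/((-2*(-1))*(5 - 2*(-1) - 5)))² = (1/(2*(5 + 2 - 5)))² = (1/(2*2))² = (1/4)² = (¼)² = 1/16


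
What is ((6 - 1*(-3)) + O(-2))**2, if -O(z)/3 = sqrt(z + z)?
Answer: 45 - 108*I ≈ 45.0 - 108.0*I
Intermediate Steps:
O(z) = -3*sqrt(2)*sqrt(z) (O(z) = -3*sqrt(z + z) = -3*sqrt(2)*sqrt(z))
((6 - 1*(-3)) + O(-2))**2 = ((6 - 1*(-3)) - 3*sqrt(2)*sqrt(-2))**2 = ((6 + 3) - 3*sqrt(2)*I*sqrt(2))**2 = (9 - 6*I)**2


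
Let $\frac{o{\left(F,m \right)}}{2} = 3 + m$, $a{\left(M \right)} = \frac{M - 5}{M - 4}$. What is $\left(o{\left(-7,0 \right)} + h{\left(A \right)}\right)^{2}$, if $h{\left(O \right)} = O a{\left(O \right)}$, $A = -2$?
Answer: $\frac{121}{9} \approx 13.444$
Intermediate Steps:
$a{\left(M \right)} = \frac{-5 + M}{-4 + M}$
$o{\left(F,m \right)} = 6 + 2 m$ ($o{\left(F,m \right)} = 2 \left(3 + m\right) = 6 + 2 m$)
$h{\left(O \right)} = \frac{O \left(-5 + O\right)}{-4 + O}$ ($h{\left(O \right)} = O \frac{-5 + O}{-4 + O} = \frac{O \left(-5 + O\right)}{-4 + O}$)
$\left(o{\left(-7,0 \right)} + h{\left(A \right)}\right)^{2} = \left(\left(6 + 2 \cdot 0\right) - \frac{2 \left(-5 - 2\right)}{-4 - 2}\right)^{2} = \left(\left(6 + 0\right) - 2 \frac{1}{-6} \left(-7\right)\right)^{2} = \left(6 - \left(- \frac{1}{3}\right) \left(-7\right)\right)^{2} = \left(6 - \frac{7}{3}\right)^{2} = \left(\frac{11}{3}\right)^{2} = \frac{121}{9}$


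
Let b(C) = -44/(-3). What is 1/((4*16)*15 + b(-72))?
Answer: 3/2924 ≈ 0.0010260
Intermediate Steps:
b(C) = 44/3 (b(C) = -44*(-⅓) = 44/3)
1/((4*16)*15 + b(-72)) = 1/((4*16)*15 + 44/3) = 1/(64*15 + 44/3) = 1/(960 + 44/3) = 1/(2924/3) = 3/2924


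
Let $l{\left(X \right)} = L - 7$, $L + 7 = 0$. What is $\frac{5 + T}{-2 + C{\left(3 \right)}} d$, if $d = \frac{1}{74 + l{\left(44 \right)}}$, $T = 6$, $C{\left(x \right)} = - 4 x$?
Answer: $- \frac{11}{840} \approx -0.013095$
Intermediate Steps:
$L = -7$ ($L = -7 + 0 = -7$)
$l{\left(X \right)} = -14$ ($l{\left(X \right)} = -7 - 7 = -14$)
$d = \frac{1}{60}$ ($d = \frac{1}{74 - 14} = \frac{1}{60} \approx 0.016667$)
$\frac{5 + T}{-2 + C{\left(3 \right)}} d = \frac{5 + 6}{-2 - 12} \cdot \frac{1}{60} = \frac{11}{-2 - 12} \cdot \frac{1}{60} = \frac{11}{-14} \cdot \frac{1}{60} = 11 \left(- \frac{1}{14}\right) \frac{1}{60} = \left(- \frac{11}{14}\right) \frac{1}{60} = - \frac{11}{840}$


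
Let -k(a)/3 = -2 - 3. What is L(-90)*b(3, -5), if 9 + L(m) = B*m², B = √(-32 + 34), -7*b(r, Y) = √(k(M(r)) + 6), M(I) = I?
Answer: -8100*√42/7 + 9*√21/7 ≈ -7493.3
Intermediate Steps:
k(a) = 15 (k(a) = -3*(-2 - 3) = -3*(-5) = 15)
b(r, Y) = -√21/7 (b(r, Y) = -√(15 + 6)/7 = -√21/7)
B = √2 ≈ 1.4142
L(m) = -9 + √2*m²
L(-90)*b(3, -5) = (-9 + √2*(-90)²)*(-√21/7) = (-9 + √2*8100)*(-√21/7) = (-9 + 8100*√2)*(-√21/7) = -√21*(-9 + 8100*√2)/7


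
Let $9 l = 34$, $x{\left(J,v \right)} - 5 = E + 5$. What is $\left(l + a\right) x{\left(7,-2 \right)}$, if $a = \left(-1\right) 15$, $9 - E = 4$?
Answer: $- \frac{505}{3} \approx -168.33$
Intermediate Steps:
$E = 5$ ($E = 9 - 4 = 5$)
$x{\left(J,v \right)} = 15$ ($x{\left(J,v \right)} = 5 + \left(5 + 5\right) = 5 + 10 = 15$)
$a = -15$
$l = \frac{34}{9}$ ($l = \frac{1}{9} \cdot 34 = \frac{34}{9} \approx 3.7778$)
$\left(l + a\right) x{\left(7,-2 \right)} = \left(\frac{34}{9} - 15\right) 15 = \left(- \frac{101}{9}\right) 15 = - \frac{505}{3}$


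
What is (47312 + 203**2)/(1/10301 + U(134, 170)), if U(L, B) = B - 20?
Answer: 911854821/1545151 ≈ 590.14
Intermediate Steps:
U(L, B) = -20 + B
(47312 + 203**2)/(1/10301 + U(134, 170)) = (47312 + 203**2)/(1/10301 + (-20 + 170)) = (47312 + 41209)/(1/10301 + 150) = 88521/(1545151/10301) = 88521*(10301/1545151) = 911854821/1545151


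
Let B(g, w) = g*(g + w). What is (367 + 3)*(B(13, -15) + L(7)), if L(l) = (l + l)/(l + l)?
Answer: -9250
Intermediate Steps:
L(l) = 1 (L(l) = (2*l)/((2*l)) = (2*l)*(1/(2*l)) = 1)
(367 + 3)*(B(13, -15) + L(7)) = (367 + 3)*(13*(13 - 15) + 1) = 370*(13*(-2) + 1) = 370*(-26 + 1) = 370*(-25) = -9250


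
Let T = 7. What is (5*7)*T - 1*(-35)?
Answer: 280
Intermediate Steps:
(5*7)*T - 1*(-35) = (5*7)*7 - 1*(-35) = 35*7 + 35 = 245 + 35 = 280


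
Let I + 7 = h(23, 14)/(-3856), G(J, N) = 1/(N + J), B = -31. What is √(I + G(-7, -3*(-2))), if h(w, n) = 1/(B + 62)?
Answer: 19*I*√19790679/29884 ≈ 2.8284*I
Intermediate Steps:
h(w, n) = 1/31 (h(w, n) = 1/(-31 + 62) = 1/31)
G(J, N) = 1/(J + N)
I = -836753/119536 (I = -7 + (1/31)/(-3856) = -7 + (1/31)*(-1/3856) = -7 - 1/119536 = -836753/119536 ≈ -7.0000)
√(I + G(-7, -3*(-2))) = √(-836753/119536 + 1/(-7 - 3*(-2))) = √(-836753/119536 + 1/(-7 + 6)) = √(-836753/119536 + 1/(-1)) = √(-836753/119536 - 1) = √(-956289/119536) = 19*I*√19790679/29884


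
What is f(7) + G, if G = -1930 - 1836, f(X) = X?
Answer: -3759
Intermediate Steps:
G = -3766
f(7) + G = 7 - 3766 = -3759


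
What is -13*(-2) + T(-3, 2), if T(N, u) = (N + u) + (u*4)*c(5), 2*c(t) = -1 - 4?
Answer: 5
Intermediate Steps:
c(t) = -5/2 (c(t) = (-1 - 4)/2 = (1/2)*(-5) = -5/2)
T(N, u) = N - 9*u (T(N, u) = (N + u) + (u*4)*(-5/2) = (N + u) + (4*u)*(-5/2) = (N + u) - 10*u = N - 9*u)
-13*(-2) + T(-3, 2) = -13*(-2) + (-3 - 9*2) = 26 + (-3 - 18) = 26 - 21 = 5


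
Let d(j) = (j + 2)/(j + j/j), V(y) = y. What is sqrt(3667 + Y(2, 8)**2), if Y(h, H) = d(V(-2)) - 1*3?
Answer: 2*sqrt(919) ≈ 60.630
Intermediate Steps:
d(j) = (2 + j)/(1 + j) (d(j) = (2 + j)/(j + 1) = (2 + j)/(1 + j))
Y(h, H) = -3 (Y(h, H) = (2 - 2)/(1 - 2) - 1*3 = 0/(-1) - 3 = -1*0 - 3 = 0 - 3 = -3)
sqrt(3667 + Y(2, 8)**2) = sqrt(3667 + (-3)**2) = sqrt(3667 + 9) = sqrt(3676) = 2*sqrt(919)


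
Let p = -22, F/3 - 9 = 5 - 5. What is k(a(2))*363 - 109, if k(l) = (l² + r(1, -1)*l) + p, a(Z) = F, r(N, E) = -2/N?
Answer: 236930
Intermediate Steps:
F = 27 (F = 27 + 3*(5 - 5) = 27 + 3*0 = 27 + 0 = 27)
a(Z) = 27
k(l) = -22 + l² - 2*l (k(l) = (l² + (-2/1)*l) - 22 = (l² + (-2*1)*l) - 22 = (l² - 2*l) - 22 = -22 + l² - 2*l)
k(a(2))*363 - 109 = (-22 + 27² - 2*27)*363 - 109 = (-22 + 729 - 54)*363 - 109 = 653*363 - 109 = 237039 - 109 = 236930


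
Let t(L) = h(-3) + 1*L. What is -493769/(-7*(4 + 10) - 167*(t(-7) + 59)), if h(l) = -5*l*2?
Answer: 493769/13792 ≈ 35.801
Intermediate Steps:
h(l) = -10*l
t(L) = 30 + L (t(L) = -10*(-3) + 1*L = 30 + L)
-493769/(-7*(4 + 10) - 167*(t(-7) + 59)) = -493769/(-7*(4 + 10) - 167*((30 - 7) + 59)) = -493769/(-7*14 - 167*(23 + 59)) = -493769/(-98 - 167*82) = -493769/(-98 - 13694) = -493769/(-13792) = -493769*(-1/13792) = 493769/13792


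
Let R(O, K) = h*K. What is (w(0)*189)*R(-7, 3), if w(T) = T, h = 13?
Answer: 0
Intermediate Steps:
R(O, K) = 13*K
(w(0)*189)*R(-7, 3) = (0*189)*(13*3) = 0*39 = 0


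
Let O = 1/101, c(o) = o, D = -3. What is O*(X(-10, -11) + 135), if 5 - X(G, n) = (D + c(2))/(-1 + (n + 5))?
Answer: 979/707 ≈ 1.3847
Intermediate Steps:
X(G, n) = 5 + 1/(4 + n) (X(G, n) = 5 - (-3 + 2)/(-1 + (n + 5)) = 5 - (-1)/(-1 + (5 + n)) = 5 - (-1)/(4 + n) = 5 + 1/(4 + n))
O = 1/101 ≈ 0.0099010
O*(X(-10, -11) + 135) = ((21 + 5*(-11))/(4 - 11) + 135)/101 = ((21 - 55)/(-7) + 135)/101 = (-⅐*(-34) + 135)/101 = (34/7 + 135)/101 = (1/101)*(979/7) = 979/707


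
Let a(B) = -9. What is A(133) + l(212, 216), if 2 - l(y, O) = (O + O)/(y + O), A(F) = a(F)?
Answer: -857/107 ≈ -8.0093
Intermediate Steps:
A(F) = -9
l(y, O) = 2 - 2*O/(O + y) (l(y, O) = 2 - (O + O)/(y + O) = 2 - 2*O/(O + y))
A(133) + l(212, 216) = -9 + 2*212/(216 + 212) = -9 + 2*212/428 = -9 + 2*212*(1/428) = -9 + 106/107 = -857/107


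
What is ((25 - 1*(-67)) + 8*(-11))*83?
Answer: 332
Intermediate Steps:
((25 - 1*(-67)) + 8*(-11))*83 = ((25 + 67) - 88)*83 = (92 - 88)*83 = 4*83 = 332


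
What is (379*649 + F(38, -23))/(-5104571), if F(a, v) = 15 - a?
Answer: -245948/5104571 ≈ -0.048182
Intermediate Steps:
(379*649 + F(38, -23))/(-5104571) = (379*649 + (15 - 1*38))/(-5104571) = (245971 + (15 - 38))*(-1/5104571) = (245971 - 23)*(-1/5104571) = 245948*(-1/5104571) = -245948/5104571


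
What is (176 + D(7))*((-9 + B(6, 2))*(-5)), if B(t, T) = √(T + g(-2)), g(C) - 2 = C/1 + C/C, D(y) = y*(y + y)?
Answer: 12330 - 1370*√3 ≈ 9957.1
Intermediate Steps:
D(y) = 2*y² (D(y) = y*(2*y) = 2*y²)
g(C) = 3 + C (g(C) = 2 + (C/1 + C/C) = 2 + (C*1 + 1) = 2 + (C + 1) = 2 + (1 + C) = 3 + C)
B(t, T) = √(1 + T) (B(t, T) = √(T + (3 - 2)) = √(T + 1) = √(1 + T))
(176 + D(7))*((-9 + B(6, 2))*(-5)) = (176 + 2*7²)*((-9 + √(1 + 2))*(-5)) = (176 + 2*49)*((-9 + √3)*(-5)) = (176 + 98)*(45 - 5*√3) = 274*(45 - 5*√3) = 12330 - 1370*√3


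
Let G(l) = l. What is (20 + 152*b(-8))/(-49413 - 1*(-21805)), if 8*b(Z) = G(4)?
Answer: -12/3451 ≈ -0.0034773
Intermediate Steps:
b(Z) = ½ (b(Z) = (⅛)*4 = ½)
(20 + 152*b(-8))/(-49413 - 1*(-21805)) = (20 + 152*(½))/(-49413 - 1*(-21805)) = (20 + 76)/(-49413 + 21805) = 96/(-27608) = 96*(-1/27608) = -12/3451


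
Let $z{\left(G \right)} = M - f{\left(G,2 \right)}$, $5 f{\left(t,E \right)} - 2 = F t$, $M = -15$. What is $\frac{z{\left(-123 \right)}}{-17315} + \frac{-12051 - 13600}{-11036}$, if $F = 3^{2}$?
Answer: $\frac{441873649}{191088340} \approx 2.3124$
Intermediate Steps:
$F = 9$
$f{\left(t,E \right)} = \frac{2}{5} + \frac{9 t}{5}$
$z{\left(G \right)} = - \frac{77}{5} - \frac{9 G}{5}$ ($z{\left(G \right)} = -15 - \left(\frac{2}{5} + \frac{9 G}{5}\right) = - \frac{77}{5} - \frac{9 G}{5}$)
$\frac{z{\left(-123 \right)}}{-17315} + \frac{-12051 - 13600}{-11036} = \frac{- \frac{77}{5} - - \frac{1107}{5}}{-17315} + \frac{-12051 - 13600}{-11036} = \left(- \frac{77}{5} + \frac{1107}{5}\right) \left(- \frac{1}{17315}\right) + \left(-12051 - 13600\right) \left(- \frac{1}{11036}\right) = 206 \left(- \frac{1}{17315}\right) - - \frac{25651}{11036} = - \frac{206}{17315} + \frac{25651}{11036} = \frac{441873649}{191088340}$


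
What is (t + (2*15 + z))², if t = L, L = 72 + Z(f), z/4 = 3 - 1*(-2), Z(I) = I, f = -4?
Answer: 13924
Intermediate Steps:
z = 20 (z = 4*(3 - 1*(-2)) = 4*(3 + 2) = 4*5 = 20)
L = 68 (L = 72 - 4 = 68)
t = 68
(t + (2*15 + z))² = (68 + (2*15 + 20))² = (68 + (30 + 20))² = (68 + 50)² = 118² = 13924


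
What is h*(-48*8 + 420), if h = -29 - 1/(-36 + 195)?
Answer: -55344/53 ≈ -1044.2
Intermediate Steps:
h = -4612/159 (h = -29 - 1/159 = -4612/159 ≈ -29.006)
h*(-48*8 + 420) = -4612*(-48*8 + 420)/159 = -4612*(-384 + 420)/159 = -4612/159*36 = -55344/53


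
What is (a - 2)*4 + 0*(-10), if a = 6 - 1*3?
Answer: 4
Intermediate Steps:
a = 3 (a = 6 - 3 = 3)
(a - 2)*4 + 0*(-10) = (3 - 2)*4 + 0*(-10) = 1*4 + 0 = 4 + 0 = 4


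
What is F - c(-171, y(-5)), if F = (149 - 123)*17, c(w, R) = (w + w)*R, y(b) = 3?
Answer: 1468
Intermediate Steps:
c(w, R) = 2*R*w (c(w, R) = (2*w)*R = 2*R*w)
F = 442 (F = 26*17 = 442)
F - c(-171, y(-5)) = 442 - 2*3*(-171) = 442 - 1*(-1026) = 442 + 1026 = 1468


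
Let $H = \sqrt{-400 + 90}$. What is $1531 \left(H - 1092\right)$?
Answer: $-1671852 + 1531 i \sqrt{310} \approx -1.6719 \cdot 10^{6} + 26956.0 i$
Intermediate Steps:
$H = i \sqrt{310}$ ($H = \sqrt{-310} = i \sqrt{310} \approx 17.607 i$)
$1531 \left(H - 1092\right) = 1531 \left(i \sqrt{310} - 1092\right) = 1531 \left(-1092 + i \sqrt{310}\right) = -1671852 + 1531 i \sqrt{310}$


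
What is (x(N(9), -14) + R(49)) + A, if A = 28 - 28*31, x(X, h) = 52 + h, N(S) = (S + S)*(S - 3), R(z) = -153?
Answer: -955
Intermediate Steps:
N(S) = 2*S*(-3 + S) (N(S) = (2*S)*(-3 + S) = 2*S*(-3 + S))
A = -840 (A = 28 - 868 = -840)
(x(N(9), -14) + R(49)) + A = ((52 - 14) - 153) - 840 = (38 - 153) - 840 = -115 - 840 = -955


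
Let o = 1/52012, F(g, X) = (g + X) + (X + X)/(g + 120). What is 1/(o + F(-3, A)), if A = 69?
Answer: 2028468/136271479 ≈ 0.014885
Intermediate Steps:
F(g, X) = X + g + 2*X/(120 + g) (F(g, X) = (X + g) + (2*X)/(120 + g) = (X + g) + 2*X/(120 + g) = X + g + 2*X/(120 + g))
o = 1/52012 ≈ 1.9226e-5
1/(o + F(-3, A)) = 1/(1/52012 + ((-3)² + 120*(-3) + 122*69 + 69*(-3))/(120 - 3)) = 1/(1/52012 + (9 - 360 + 8418 - 207)/117) = 1/(1/52012 + (1/117)*7860) = 1/(1/52012 + 2620/39) = 1/(136271479/2028468) = 2028468/136271479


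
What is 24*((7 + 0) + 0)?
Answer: 168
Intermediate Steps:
24*((7 + 0) + 0) = 24*(7 + 0) = 24*7 = 168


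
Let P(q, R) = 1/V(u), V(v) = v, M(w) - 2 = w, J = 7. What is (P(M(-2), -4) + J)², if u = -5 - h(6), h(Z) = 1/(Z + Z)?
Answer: 172225/3721 ≈ 46.285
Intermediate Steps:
h(Z) = 1/(2*Z)
M(w) = 2 + w
u = -61/12 (u = -5 - 1/(2*6) = -5 - 1*1/12 = -5 - 1/12 = -61/12 ≈ -5.0833)
P(q, R) = -12/61 (P(q, R) = 1/(-61/12) = -12/61)
(P(M(-2), -4) + J)² = (-12/61 + 7)² = (415/61)² = 172225/3721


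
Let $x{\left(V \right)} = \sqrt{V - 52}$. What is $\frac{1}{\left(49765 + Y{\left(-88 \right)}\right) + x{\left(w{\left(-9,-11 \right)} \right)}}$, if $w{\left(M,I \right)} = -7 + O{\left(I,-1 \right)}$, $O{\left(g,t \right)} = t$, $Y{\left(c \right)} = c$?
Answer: $\frac{16559}{822601463} - \frac{2 i \sqrt{15}}{2467804389} \approx 2.013 \cdot 10^{-5} - 3.1388 \cdot 10^{-9} i$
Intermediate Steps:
$w{\left(M,I \right)} = -8$ ($w{\left(M,I \right)} = -7 - 1 = -8$)
$x{\left(V \right)} = \sqrt{-52 + V}$
$\frac{1}{\left(49765 + Y{\left(-88 \right)}\right) + x{\left(w{\left(-9,-11 \right)} \right)}} = \frac{1}{\left(49765 - 88\right) + \sqrt{-52 - 8}} = \frac{1}{49677 + \sqrt{-60}} = \frac{1}{49677 + 2 i \sqrt{15}}$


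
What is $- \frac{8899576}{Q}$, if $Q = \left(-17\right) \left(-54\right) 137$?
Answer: $- \frac{4449788}{62883} \approx -70.763$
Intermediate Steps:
$Q = 125766$ ($Q = 918 \cdot 137 = 125766$)
$- \frac{8899576}{Q} = - \frac{8899576}{125766} = \left(-1\right) \frac{4449788}{62883} = - \frac{4449788}{62883}$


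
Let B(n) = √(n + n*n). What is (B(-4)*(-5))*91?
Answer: -910*√3 ≈ -1576.2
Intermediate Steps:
B(n) = √(n + n²)
(B(-4)*(-5))*91 = (√(-4*(1 - 4))*(-5))*91 = (√(-4*(-3))*(-5))*91 = (√12*(-5))*91 = ((2*√3)*(-5))*91 = -10*√3*91 = -910*√3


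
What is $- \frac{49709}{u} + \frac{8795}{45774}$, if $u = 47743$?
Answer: $- \frac{1855480081}{2185388082} \approx -0.84904$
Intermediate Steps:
$- \frac{49709}{u} + \frac{8795}{45774} = - \frac{49709}{47743} + \frac{8795}{45774} = - \frac{1855480081}{2185388082}$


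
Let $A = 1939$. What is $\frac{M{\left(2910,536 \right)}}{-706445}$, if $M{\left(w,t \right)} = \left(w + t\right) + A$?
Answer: $- \frac{1077}{141289} \approx -0.0076227$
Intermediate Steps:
$M{\left(w,t \right)} = 1939 + t + w$ ($M{\left(w,t \right)} = \left(w + t\right) + 1939 = \left(t + w\right) + 1939 = 1939 + t + w$)
$\frac{M{\left(2910,536 \right)}}{-706445} = \frac{1939 + 536 + 2910}{-706445} = 5385 \left(- \frac{1}{706445}\right) = - \frac{1077}{141289}$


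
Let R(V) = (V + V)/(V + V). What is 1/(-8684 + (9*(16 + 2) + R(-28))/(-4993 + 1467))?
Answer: -3526/30619947 ≈ -0.00011515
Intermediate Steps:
R(V) = 1 (R(V) = (2*V)/((2*V)) = (2*V)*(1/(2*V)) = 1)
1/(-8684 + (9*(16 + 2) + R(-28))/(-4993 + 1467)) = 1/(-8684 + (9*(16 + 2) + 1)/(-4993 + 1467)) = 1/(-8684 + (9*18 + 1)/(-3526)) = 1/(-8684 + (162 + 1)*(-1/3526)) = 1/(-8684 + 163*(-1/3526)) = 1/(-8684 - 163/3526) = 1/(-30619947/3526) = -3526/30619947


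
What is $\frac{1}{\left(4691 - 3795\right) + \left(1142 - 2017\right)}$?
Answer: $\frac{1}{21} \approx 0.047619$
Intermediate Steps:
$\frac{1}{\left(4691 - 3795\right) + \left(1142 - 2017\right)} = \frac{1}{896 + \left(1142 - 2017\right)} = \frac{1}{896 - 875} = \frac{1}{21}$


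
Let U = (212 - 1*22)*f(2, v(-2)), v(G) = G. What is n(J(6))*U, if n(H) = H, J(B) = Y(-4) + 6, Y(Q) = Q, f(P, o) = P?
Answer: 760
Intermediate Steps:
J(B) = 2 (J(B) = -4 + 6 = 2)
U = 380 (U = (212 - 1*22)*2 = (212 - 22)*2 = 190*2 = 380)
n(J(6))*U = 2*380 = 760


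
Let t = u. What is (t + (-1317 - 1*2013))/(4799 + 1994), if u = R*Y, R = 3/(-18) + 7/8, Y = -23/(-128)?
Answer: -10229369/20868096 ≈ -0.49019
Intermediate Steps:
Y = 23/128 (Y = -23*(-1/128) = 23/128 ≈ 0.17969)
R = 17/24 (R = 3*(-1/18) + 7*(1/8) = -1/6 + 7/8 = 17/24 ≈ 0.70833)
u = 391/3072 (u = (17/24)*(23/128) = 391/3072 ≈ 0.12728)
t = 391/3072 ≈ 0.12728
(t + (-1317 - 1*2013))/(4799 + 1994) = (391/3072 + (-1317 - 1*2013))/(4799 + 1994) = (391/3072 + (-1317 - 2013))/6793 = (391/3072 - 3330)*(1/6793) = -10229369/3072*1/6793 = -10229369/20868096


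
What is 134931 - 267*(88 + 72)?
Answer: 92211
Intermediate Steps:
134931 - 267*(88 + 72) = 134931 - 267*160 = 134931 - 1*42720 = 134931 - 42720 = 92211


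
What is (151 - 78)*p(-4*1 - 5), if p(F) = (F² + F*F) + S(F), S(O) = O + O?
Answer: 10512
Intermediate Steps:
S(O) = 2*O
p(F) = 2*F + 2*F² (p(F) = (F² + F*F) + 2*F = (F² + F²) + 2*F = 2*F² + 2*F = 2*F + 2*F²)
(151 - 78)*p(-4*1 - 5) = (151 - 78)*(2*(-4*1 - 5)*(1 + (-4*1 - 5))) = 73*(2*(-4 - 5)*(1 + (-4 - 5))) = 73*(2*(-9)*(1 - 9)) = 73*(2*(-9)*(-8)) = 73*144 = 10512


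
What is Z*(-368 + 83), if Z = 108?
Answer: -30780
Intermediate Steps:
Z*(-368 + 83) = 108*(-368 + 83) = 108*(-285) = -30780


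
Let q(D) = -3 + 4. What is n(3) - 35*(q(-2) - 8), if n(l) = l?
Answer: 248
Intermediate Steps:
q(D) = 1
n(3) - 35*(q(-2) - 8) = 3 - 35*(1 - 8) = 3 - 35*(-7) = 3 + 245 = 248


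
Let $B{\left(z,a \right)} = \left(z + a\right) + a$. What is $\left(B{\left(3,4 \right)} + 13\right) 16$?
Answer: $384$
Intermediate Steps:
$B{\left(z,a \right)} = z + 2 a$ ($B{\left(z,a \right)} = \left(a + z\right) + a = z + 2 a$)
$\left(B{\left(3,4 \right)} + 13\right) 16 = \left(\left(3 + 2 \cdot 4\right) + 13\right) 16 = \left(\left(3 + 8\right) + 13\right) 16 = \left(11 + 13\right) 16 = 24 \cdot 16 = 384$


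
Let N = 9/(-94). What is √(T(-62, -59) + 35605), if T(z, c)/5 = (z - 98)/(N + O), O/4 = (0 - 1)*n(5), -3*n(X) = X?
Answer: √121835611645/1853 ≈ 188.37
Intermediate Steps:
N = -9/94 (N = 9*(-1/94) = -9/94 ≈ -0.095745)
n(X) = -X/3
O = 20/3 (O = 4*((0 - 1)*(-⅓*5)) = 4*(-1*(-5/3)) = 4*(5/3) = 20/3 ≈ 6.6667)
T(z, c) = -138180/1853 + 1410*z/1853 (T(z, c) = 5*((z - 98)/(-9/94 + 20/3)) = 5*((-98 + z)/(1853/282)) = 5*((-98 + z)*(282/1853)) = 5*(-27636/1853 + 282*z/1853) = -138180/1853 + 1410*z/1853)
√(T(-62, -59) + 35605) = √((-138180/1853 + (1410/1853)*(-62)) + 35605) = √((-138180/1853 - 87420/1853) + 35605) = √(-225600/1853 + 35605) = √(65750465/1853) = √121835611645/1853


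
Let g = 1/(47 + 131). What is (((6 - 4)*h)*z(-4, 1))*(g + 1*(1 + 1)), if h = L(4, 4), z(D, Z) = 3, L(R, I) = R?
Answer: 4284/89 ≈ 48.135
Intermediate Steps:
h = 4
g = 1/178 ≈ 0.0056180
(((6 - 4)*h)*z(-4, 1))*(g + 1*(1 + 1)) = (((6 - 4)*4)*3)*(1/178 + 1*(1 + 1)) = ((2*4)*3)*(1/178 + 1*2) = (8*3)*(1/178 + 2) = 24*(357/178) = 4284/89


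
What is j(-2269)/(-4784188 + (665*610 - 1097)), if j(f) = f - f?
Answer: 0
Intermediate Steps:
j(f) = 0
j(-2269)/(-4784188 + (665*610 - 1097)) = 0/(-4784188 + (665*610 - 1097)) = 0/(-4784188 + (405650 - 1097)) = 0/(-4784188 + 404553) = 0/(-4379635) = 0*(-1/4379635) = 0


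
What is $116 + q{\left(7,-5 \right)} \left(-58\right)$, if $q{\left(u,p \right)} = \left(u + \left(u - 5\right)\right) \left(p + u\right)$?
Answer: $-928$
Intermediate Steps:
$q{\left(u,p \right)} = \left(-5 + 2 u\right) \left(p + u\right)$ ($q{\left(u,p \right)} = \left(u + \left(-5 + u\right)\right) \left(p + u\right) = \left(-5 + 2 u\right) \left(p + u\right)$)
$116 + q{\left(7,-5 \right)} \left(-58\right) = 116 + \left(\left(-5\right) \left(-5\right) - 35 + 2 \cdot 7^{2} + 2 \left(-5\right) 7\right) \left(-58\right) = 116 + \left(25 - 35 + 2 \cdot 49 - 70\right) \left(-58\right) = 116 + \left(25 - 35 + 98 - 70\right) \left(-58\right) = 116 + 18 \left(-58\right) = 116 - 1044 = -928$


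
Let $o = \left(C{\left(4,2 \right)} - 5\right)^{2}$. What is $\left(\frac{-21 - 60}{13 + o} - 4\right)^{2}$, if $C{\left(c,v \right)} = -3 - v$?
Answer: $\frac{284089}{12769} \approx 22.248$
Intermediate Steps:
$o = 100$ ($o = \left(\left(-3 - 2\right) - 5\right)^{2} = \left(-5 - 5\right)^{2} = \left(-10\right)^{2} = 100$)
$\left(\frac{-21 - 60}{13 + o} - 4\right)^{2} = \left(\frac{-21 - 60}{13 + 100} - 4\right)^{2} = \left(- \frac{81}{113} - 4\right)^{2} = \left(- \frac{533}{113}\right)^{2} = \frac{284089}{12769}$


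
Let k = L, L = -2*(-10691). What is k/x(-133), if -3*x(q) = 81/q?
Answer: 2843806/27 ≈ 1.0533e+5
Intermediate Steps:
L = 21382
x(q) = -27/q
k = 21382
k/x(-133) = 21382/((-27/(-133))) = 21382/((-27*(-1/133))) = 21382/(27/133) = 21382*(133/27) = 2843806/27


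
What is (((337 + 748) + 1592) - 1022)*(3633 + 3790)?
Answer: 12285065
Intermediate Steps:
(((337 + 748) + 1592) - 1022)*(3633 + 3790) = ((1085 + 1592) - 1022)*7423 = (2677 - 1022)*7423 = 1655*7423 = 12285065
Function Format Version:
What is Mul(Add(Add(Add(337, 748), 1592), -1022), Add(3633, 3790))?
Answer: 12285065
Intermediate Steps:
Mul(Add(Add(Add(337, 748), 1592), -1022), Add(3633, 3790)) = Mul(Add(Add(1085, 1592), -1022), 7423) = Mul(Add(2677, -1022), 7423) = Mul(1655, 7423) = 12285065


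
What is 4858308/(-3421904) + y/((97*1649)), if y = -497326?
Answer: -619725692057/136835952628 ≈ -4.5290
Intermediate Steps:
4858308/(-3421904) + y/((97*1649)) = 4858308/(-3421904) - 497326/(97*1649) = 4858308*(-1/3421904) - 497326/159953 = -1214577/855476 - 497326*1/159953 = -1214577/855476 - 497326/159953 = -619725692057/136835952628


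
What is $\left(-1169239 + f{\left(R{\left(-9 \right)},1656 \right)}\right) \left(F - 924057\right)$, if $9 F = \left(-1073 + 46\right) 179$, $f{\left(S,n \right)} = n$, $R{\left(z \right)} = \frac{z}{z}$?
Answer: $\frac{9924859483718}{9} \approx 1.1028 \cdot 10^{12}$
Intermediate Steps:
$R{\left(z \right)} = 1$
$F = - \frac{183833}{9}$ ($F = \frac{\left(-1073 + 46\right) 179}{9} = \frac{\left(-1027\right) 179}{9} = \frac{1}{9} \left(-183833\right) = - \frac{183833}{9} \approx -20426.0$)
$\left(-1169239 + f{\left(R{\left(-9 \right)},1656 \right)}\right) \left(F - 924057\right) = \left(-1169239 + 1656\right) \left(- \frac{183833}{9} - 924057\right) = \left(-1167583\right) \left(- \frac{8500346}{9}\right) = \frac{9924859483718}{9}$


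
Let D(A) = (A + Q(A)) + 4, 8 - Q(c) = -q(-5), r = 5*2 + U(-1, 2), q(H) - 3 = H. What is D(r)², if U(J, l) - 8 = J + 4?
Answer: 961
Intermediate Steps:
U(J, l) = 12 + J (U(J, l) = 8 + (J + 4) = 8 + (4 + J) = 12 + J)
q(H) = 3 + H
r = 21 (r = 5*2 + (12 - 1) = 10 + 11 = 21)
Q(c) = 6 (Q(c) = 8 - (-1)*(3 - 5) = 8 - (-1)*(-2) = 8 - 1*2 = 8 - 2 = 6)
D(A) = 10 + A (D(A) = (A + 6) + 4 = (6 + A) + 4 = 10 + A)
D(r)² = (10 + 21)² = 31² = 961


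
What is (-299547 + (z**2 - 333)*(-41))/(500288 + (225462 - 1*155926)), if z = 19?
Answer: -300695/569824 ≈ -0.52770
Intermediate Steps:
(-299547 + (z**2 - 333)*(-41))/(500288 + (225462 - 1*155926)) = (-299547 + (19**2 - 333)*(-41))/(500288 + (225462 - 1*155926)) = (-299547 + (361 - 333)*(-41))/(500288 + (225462 - 155926)) = (-299547 + 28*(-41))/(500288 + 69536) = (-299547 - 1148)/569824 = -300695*1/569824 = -300695/569824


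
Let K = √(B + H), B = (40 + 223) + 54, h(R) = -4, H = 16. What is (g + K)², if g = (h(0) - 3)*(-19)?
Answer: 18022 + 798*√37 ≈ 22876.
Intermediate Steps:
B = 317 (B = 263 + 54 = 317)
K = 3*√37 (K = √(317 + 16) = √333 = 3*√37 ≈ 18.248)
g = 133 (g = (-4 - 3)*(-19) = -7*(-19) = 133)
(g + K)² = (133 + 3*√37)²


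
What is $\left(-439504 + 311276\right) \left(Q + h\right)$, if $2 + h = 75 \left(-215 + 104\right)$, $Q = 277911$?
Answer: $-34568217152$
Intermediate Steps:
$h = -8327$ ($h = -2 + 75 \left(-215 + 104\right) = -2 + 75 \left(-111\right) = -2 - 8325 = -8327$)
$\left(-439504 + 311276\right) \left(Q + h\right) = \left(-439504 + 311276\right) \left(277911 - 8327\right) = \left(-128228\right) 269584 = -34568217152$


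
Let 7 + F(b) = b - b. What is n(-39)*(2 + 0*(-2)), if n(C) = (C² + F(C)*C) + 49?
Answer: 3686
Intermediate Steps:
F(b) = -7 (F(b) = -7 + (b - b) = -7 + 0 = -7)
n(C) = 49 + C² - 7*C (n(C) = (C² - 7*C) + 49 = 49 + C² - 7*C)
n(-39)*(2 + 0*(-2)) = (49 + (-39)² - 7*(-39))*(2 + 0*(-2)) = (49 + 1521 + 273)*(2 + 0) = 1843*2 = 3686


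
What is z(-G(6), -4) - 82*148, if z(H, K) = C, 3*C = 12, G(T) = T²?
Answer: -12132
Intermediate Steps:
C = 4 (C = (⅓)*12 = 4)
z(H, K) = 4
z(-G(6), -4) - 82*148 = 4 - 82*148 = 4 - 12136 = -12132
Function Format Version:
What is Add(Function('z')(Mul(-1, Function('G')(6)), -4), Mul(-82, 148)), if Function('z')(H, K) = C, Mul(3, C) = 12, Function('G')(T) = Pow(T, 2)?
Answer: -12132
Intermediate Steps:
C = 4 (C = Mul(Rational(1, 3), 12) = 4)
Function('z')(H, K) = 4
Add(Function('z')(Mul(-1, Function('G')(6)), -4), Mul(-82, 148)) = Add(4, Mul(-82, 148)) = Add(4, -12136) = -12132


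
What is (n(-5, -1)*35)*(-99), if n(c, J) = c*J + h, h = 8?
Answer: -45045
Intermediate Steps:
n(c, J) = 8 + J*c (n(c, J) = c*J + 8 = J*c + 8 = 8 + J*c)
(n(-5, -1)*35)*(-99) = ((8 - 1*(-5))*35)*(-99) = ((8 + 5)*35)*(-99) = (13*35)*(-99) = 455*(-99) = -45045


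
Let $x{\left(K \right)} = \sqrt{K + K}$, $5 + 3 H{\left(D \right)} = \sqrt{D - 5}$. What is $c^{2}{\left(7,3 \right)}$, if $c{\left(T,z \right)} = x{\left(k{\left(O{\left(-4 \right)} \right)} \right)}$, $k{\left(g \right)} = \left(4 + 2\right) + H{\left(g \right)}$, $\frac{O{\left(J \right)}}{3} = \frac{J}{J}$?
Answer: $\frac{26}{3} + \frac{2 i \sqrt{2}}{3} \approx 8.6667 + 0.94281 i$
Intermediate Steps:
$H{\left(D \right)} = - \frac{5}{3} + \frac{\sqrt{-5 + D}}{3}$ ($H{\left(D \right)} = - \frac{5}{3} + \frac{\sqrt{D - 5}}{3} = - \frac{5}{3} + \frac{\sqrt{-5 + D}}{3}$)
$O{\left(J \right)} = 3$ ($O{\left(J \right)} = 3 \frac{J}{J} = 3 \cdot 1 = 3$)
$k{\left(g \right)} = \frac{13}{3} + \frac{\sqrt{-5 + g}}{3}$ ($k{\left(g \right)} = \left(4 + 2\right) + \left(- \frac{5}{3} + \frac{\sqrt{-5 + g}}{3}\right) = 6 + \left(- \frac{5}{3} + \frac{\sqrt{-5 + g}}{3}\right) = \frac{13}{3} + \frac{\sqrt{-5 + g}}{3}$)
$x{\left(K \right)} = \sqrt{2} \sqrt{K}$ ($x{\left(K \right)} = \sqrt{2 K} = \sqrt{2} \sqrt{K}$)
$c{\left(T,z \right)} = \sqrt{2} \sqrt{\frac{13}{3} + \frac{i \sqrt{2}}{3}}$ ($c{\left(T,z \right)} = \sqrt{2} \sqrt{\frac{13}{3} + \frac{\sqrt{-5 + 3}}{3}} = \sqrt{2} \sqrt{\frac{13}{3} + \frac{\sqrt{-2}}{3}} = \sqrt{2} \sqrt{\frac{13}{3} + \frac{i \sqrt{2}}{3}}$)
$c^{2}{\left(7,3 \right)} = \left(\frac{\sqrt{78 + 6 i \sqrt{2}}}{3}\right)^{2} = \frac{26}{3} + \frac{2 i \sqrt{2}}{3}$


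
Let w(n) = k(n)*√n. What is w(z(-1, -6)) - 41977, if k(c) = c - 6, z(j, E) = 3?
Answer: -41977 - 3*√3 ≈ -41982.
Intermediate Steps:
k(c) = -6 + c
w(n) = √n*(-6 + n) (w(n) = (-6 + n)*√n = √n*(-6 + n))
w(z(-1, -6)) - 41977 = √3*(-6 + 3) - 41977 = √3*(-3) - 41977 = -3*√3 - 41977 = -41977 - 3*√3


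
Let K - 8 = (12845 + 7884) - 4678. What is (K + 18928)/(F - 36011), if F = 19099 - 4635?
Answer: -34987/21547 ≈ -1.6238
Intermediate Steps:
F = 14464
K = 16059 (K = 8 + ((12845 + 7884) - 4678) = 8 + (20729 - 4678) = 8 + 16051 = 16059)
(K + 18928)/(F - 36011) = (16059 + 18928)/(14464 - 36011) = 34987/(-21547) = 34987*(-1/21547) = -34987/21547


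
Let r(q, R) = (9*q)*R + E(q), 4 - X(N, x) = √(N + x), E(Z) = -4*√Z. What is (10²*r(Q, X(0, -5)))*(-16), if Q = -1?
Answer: 57600 + 6400*I - 14400*I*√5 ≈ 57600.0 - 25799.0*I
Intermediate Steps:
X(N, x) = 4 - √(N + x)
r(q, R) = -4*√q + 9*R*q (r(q, R) = (9*q)*R - 4*√q = 9*R*q - 4*√q = -4*√q + 9*R*q)
(10²*r(Q, X(0, -5)))*(-16) = (10²*(-4*I + 9*(4 - √(0 - 5))*(-1)))*(-16) = (100*(-4*I + 9*(4 - √(-5))*(-1)))*(-16) = (100*(-4*I + 9*(4 - I*√5)*(-1)))*(-16) = (100*(-4*I + (-36 + 9*I*√5)))*(-16) = (100*(-36 - 4*I + 9*I*√5))*(-16) = (-3600 - 400*I + 900*I*√5)*(-16) = 57600 + 6400*I - 14400*I*√5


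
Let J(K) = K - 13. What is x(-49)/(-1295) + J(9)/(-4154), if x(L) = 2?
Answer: -1564/2689715 ≈ -0.00058147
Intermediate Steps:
J(K) = -13 + K
x(-49)/(-1295) + J(9)/(-4154) = 2/(-1295) + (-13 + 9)/(-4154) = 2*(-1/1295) - 4*(-1/4154) = -2/1295 + 2/2077 = -1564/2689715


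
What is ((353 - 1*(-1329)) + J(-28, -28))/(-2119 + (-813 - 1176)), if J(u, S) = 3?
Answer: -1685/4108 ≈ -0.41018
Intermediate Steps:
((353 - 1*(-1329)) + J(-28, -28))/(-2119 + (-813 - 1176)) = ((353 - 1*(-1329)) + 3)/(-2119 + (-813 - 1176)) = ((353 + 1329) + 3)/(-2119 - 1989) = (1682 + 3)/(-4108) = 1685*(-1/4108) = -1685/4108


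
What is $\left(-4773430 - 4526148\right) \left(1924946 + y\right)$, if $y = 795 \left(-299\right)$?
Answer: $-15690629284298$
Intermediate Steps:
$y = -237705$
$\left(-4773430 - 4526148\right) \left(1924946 + y\right) = \left(-4773430 - 4526148\right) \left(1924946 - 237705\right) = \left(-9299578\right) 1687241 = -15690629284298$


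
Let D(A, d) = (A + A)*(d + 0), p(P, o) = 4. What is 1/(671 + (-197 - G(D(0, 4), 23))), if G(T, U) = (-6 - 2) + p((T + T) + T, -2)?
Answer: 1/478 ≈ 0.0020920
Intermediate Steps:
D(A, d) = 2*A*d (D(A, d) = (2*A)*d = 2*A*d)
G(T, U) = -4 (G(T, U) = (-6 - 2) + 4 = -8 + 4 = -4)
1/(671 + (-197 - G(D(0, 4), 23))) = 1/(671 + (-197 - 1*(-4))) = 1/(671 + (-197 + 4)) = 1/(671 - 193) = 1/478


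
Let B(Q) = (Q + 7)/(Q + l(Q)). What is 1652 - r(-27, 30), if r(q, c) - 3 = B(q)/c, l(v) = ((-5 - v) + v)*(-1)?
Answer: 54416/33 ≈ 1649.0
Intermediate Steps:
l(v) = 5 (l(v) = -5*(-1) = 5)
B(Q) = (7 + Q)/(5 + Q) (B(Q) = (Q + 7)/(Q + 5) = (7 + Q)/(5 + Q))
r(q, c) = 3 + (7 + q)/(c*(5 + q)) (r(q, c) = 3 + ((7 + q)/(5 + q))/c = 3 + (7 + q)/(c*(5 + q)))
1652 - r(-27, 30) = 1652 - (7 - 27 + 3*30*(5 - 27))/(30*(5 - 27)) = 1652 - (7 - 27 + 3*30*(-22))/(30*(-22)) = 1652 - (-1)*(7 - 27 - 1980)/(30*22) = 1652 - (-1)*(-2000)/(30*22) = 1652 - 1*100/33 = 1652 - 100/33 = 54416/33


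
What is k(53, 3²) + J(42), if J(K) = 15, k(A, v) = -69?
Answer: -54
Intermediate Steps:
k(53, 3²) + J(42) = -69 + 15 = -54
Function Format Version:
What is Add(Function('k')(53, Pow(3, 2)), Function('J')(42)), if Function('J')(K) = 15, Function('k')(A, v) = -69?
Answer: -54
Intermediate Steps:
Add(Function('k')(53, Pow(3, 2)), Function('J')(42)) = Add(-69, 15) = -54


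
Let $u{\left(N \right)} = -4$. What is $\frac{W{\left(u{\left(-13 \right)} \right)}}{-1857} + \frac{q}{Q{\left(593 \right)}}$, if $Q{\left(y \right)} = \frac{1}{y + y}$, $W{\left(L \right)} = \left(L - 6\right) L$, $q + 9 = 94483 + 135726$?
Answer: $\frac{506992940360}{1857} \approx 2.7302 \cdot 10^{8}$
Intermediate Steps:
$q = 230200$ ($q = -9 + \left(94483 + 135726\right) = -9 + 230209 = 230200$)
$W{\left(L \right)} = L \left(-6 + L\right)$ ($W{\left(L \right)} = \left(-6 + L\right) L = L \left(-6 + L\right)$)
$Q{\left(y \right)} = \frac{1}{2 y}$
$\frac{W{\left(u{\left(-13 \right)} \right)}}{-1857} + \frac{q}{Q{\left(593 \right)}} = \frac{\left(-4\right) \left(-6 - 4\right)}{-1857} + \frac{230200}{\frac{1}{2} \cdot \frac{1}{593}} = \left(-4\right) \left(-10\right) \left(- \frac{1}{1857}\right) + \frac{230200}{\frac{1}{2} \cdot \frac{1}{593}} = 40 \left(- \frac{1}{1857}\right) + 230200 \frac{1}{\frac{1}{1186}} = - \frac{40}{1857} + 230200 \cdot 1186 = - \frac{40}{1857} + 273017200 = \frac{506992940360}{1857}$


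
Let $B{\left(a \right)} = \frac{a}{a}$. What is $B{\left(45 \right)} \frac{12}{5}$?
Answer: $\frac{12}{5} \approx 2.4$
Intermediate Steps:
$B{\left(a \right)} = 1$
$B{\left(45 \right)} \frac{12}{5} = 1 \cdot \frac{12}{5} = \frac{12}{5}$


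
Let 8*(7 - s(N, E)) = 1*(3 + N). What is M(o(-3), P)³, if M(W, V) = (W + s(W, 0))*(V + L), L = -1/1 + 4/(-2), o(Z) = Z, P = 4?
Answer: 64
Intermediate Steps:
s(N, E) = 53/8 - N/8 (s(N, E) = 7 - (3 + N)/8 = 7 + (-3/8 - N/8) = 53/8 - N/8)
L = -3 (L = -1*1 + 4*(-½) = -1 - 2 = -3)
M(W, V) = (-3 + V)*(53/8 + 7*W/8) (M(W, V) = (W + (53/8 - W/8))*(V - 3) = (53/8 + 7*W/8)*(-3 + V) = (-3 + V)*(53/8 + 7*W/8))
M(o(-3), P)³ = (-159/8 - 21/8*(-3) + (53/8)*4 + (7/8)*4*(-3))³ = (-159/8 + 63/8 + 53/2 - 21/2)³ = 4³ = 64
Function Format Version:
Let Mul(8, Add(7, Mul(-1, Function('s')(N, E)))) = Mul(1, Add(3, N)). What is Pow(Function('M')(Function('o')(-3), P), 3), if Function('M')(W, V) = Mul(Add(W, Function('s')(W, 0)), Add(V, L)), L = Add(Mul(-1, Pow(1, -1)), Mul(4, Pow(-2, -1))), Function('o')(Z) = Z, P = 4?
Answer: 64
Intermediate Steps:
Function('s')(N, E) = Add(Rational(53, 8), Mul(Rational(-1, 8), N)) (Function('s')(N, E) = Add(7, Mul(Rational(-1, 8), Mul(1, Add(3, N)))) = Add(7, Mul(Rational(-1, 8), Add(3, N))) = Add(7, Add(Rational(-3, 8), Mul(Rational(-1, 8), N))) = Add(Rational(53, 8), Mul(Rational(-1, 8), N)))
L = -3 (L = Add(Mul(-1, 1), Mul(4, Rational(-1, 2))) = Add(-1, -2) = -3)
Function('M')(W, V) = Mul(Add(-3, V), Add(Rational(53, 8), Mul(Rational(7, 8), W))) (Function('M')(W, V) = Mul(Add(W, Add(Rational(53, 8), Mul(Rational(-1, 8), W))), Add(V, -3)) = Mul(Add(Rational(53, 8), Mul(Rational(7, 8), W)), Add(-3, V)) = Mul(Add(-3, V), Add(Rational(53, 8), Mul(Rational(7, 8), W))))
Pow(Function('M')(Function('o')(-3), P), 3) = Pow(Add(Rational(-159, 8), Mul(Rational(-21, 8), -3), Mul(Rational(53, 8), 4), Mul(Rational(7, 8), 4, -3)), 3) = Pow(Add(Rational(-159, 8), Rational(63, 8), Rational(53, 2), Rational(-21, 2)), 3) = Pow(4, 3) = 64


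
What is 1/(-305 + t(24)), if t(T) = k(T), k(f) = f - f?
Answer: -1/305 ≈ -0.0032787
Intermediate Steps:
k(f) = 0
t(T) = 0
1/(-305 + t(24)) = 1/(-305 + 0) = 1/(-305) = -1/305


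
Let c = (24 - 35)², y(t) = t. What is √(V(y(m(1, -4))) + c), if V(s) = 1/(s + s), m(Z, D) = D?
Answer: √1934/4 ≈ 10.994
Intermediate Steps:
c = 121 (c = (-11)² = 121)
V(s) = 1/(2*s)
√(V(y(m(1, -4))) + c) = √((½)/(-4) + 121) = √((½)*(-¼) + 121) = √(-⅛ + 121) = √(967/8) = √1934/4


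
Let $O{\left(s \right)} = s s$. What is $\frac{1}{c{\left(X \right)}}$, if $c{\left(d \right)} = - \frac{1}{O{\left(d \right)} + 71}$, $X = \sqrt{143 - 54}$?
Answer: $-160$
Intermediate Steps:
$O{\left(s \right)} = s^{2}$
$X = \sqrt{89} \approx 9.434$
$c{\left(d \right)} = - \frac{1}{71 + d^{2}}$ ($c{\left(d \right)} = - \frac{1}{d^{2} + 71} = - \frac{1}{71 + d^{2}}$)
$\frac{1}{c{\left(X \right)}} = \frac{1}{\left(-1\right) \frac{1}{71 + \left(\sqrt{89}\right)^{2}}} = \frac{1}{\left(-1\right) \frac{1}{71 + 89}} = \frac{1}{\left(-1\right) \frac{1}{160}} = \frac{1}{- \frac{1}{160}} = -160$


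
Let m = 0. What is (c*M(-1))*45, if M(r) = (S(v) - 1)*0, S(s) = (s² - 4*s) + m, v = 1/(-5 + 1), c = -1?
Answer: 0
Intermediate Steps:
v = -¼ (v = 1/(-4) = -¼ ≈ -0.25000)
S(s) = s² - 4*s (S(s) = (s² - 4*s) + 0 = s² - 4*s)
M(r) = 0 (M(r) = (-(-4 - ¼)/4 - 1)*0 = (-¼*(-17/4) - 1)*0 = (17/16 - 1)*0 = (1/16)*0 = 0)
(c*M(-1))*45 = -1*0*45 = 0*45 = 0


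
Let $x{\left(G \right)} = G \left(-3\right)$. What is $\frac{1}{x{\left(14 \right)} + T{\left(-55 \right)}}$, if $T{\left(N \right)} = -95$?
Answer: $- \frac{1}{137} \approx -0.0072993$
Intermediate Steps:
$x{\left(G \right)} = - 3 G$
$\frac{1}{x{\left(14 \right)} + T{\left(-55 \right)}} = \frac{1}{\left(-3\right) 14 - 95} = \frac{1}{-42 - 95} = \frac{1}{-137} = - \frac{1}{137}$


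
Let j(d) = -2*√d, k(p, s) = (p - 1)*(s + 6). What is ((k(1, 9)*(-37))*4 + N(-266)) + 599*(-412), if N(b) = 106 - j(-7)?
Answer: -246682 + 2*I*√7 ≈ -2.4668e+5 + 5.2915*I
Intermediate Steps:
k(p, s) = (-1 + p)*(6 + s)
N(b) = 106 + 2*I*√7 (N(b) = 106 - (-2)*√(-7) = 106 - (-2)*I*√7 = 106 + 2*I*√7)
((k(1, 9)*(-37))*4 + N(-266)) + 599*(-412) = (((-6 - 1*9 + 6*1 + 1*9)*(-37))*4 + (106 + 2*I*√7)) + 599*(-412) = (((-6 - 9 + 6 + 9)*(-37))*4 + (106 + 2*I*√7)) - 246788 = ((0*(-37))*4 + (106 + 2*I*√7)) - 246788 = (0*4 + (106 + 2*I*√7)) - 246788 = (0 + (106 + 2*I*√7)) - 246788 = (106 + 2*I*√7) - 246788 = -246682 + 2*I*√7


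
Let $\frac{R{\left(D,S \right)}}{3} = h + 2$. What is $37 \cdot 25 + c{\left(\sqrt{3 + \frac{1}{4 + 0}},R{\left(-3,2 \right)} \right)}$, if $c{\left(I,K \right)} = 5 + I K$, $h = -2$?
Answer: $930$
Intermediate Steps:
$R{\left(D,S \right)} = 0$ ($R{\left(D,S \right)} = 3 \left(-2 + 2\right) = 3 \cdot 0 = 0$)
$37 \cdot 25 + c{\left(\sqrt{3 + \frac{1}{4 + 0}},R{\left(-3,2 \right)} \right)} = 37 \cdot 25 + \left(5 + \sqrt{3 + \frac{1}{4 + 0}} \cdot 0\right) = 925 + \left(5 + \sqrt{3 + \frac{1}{4}} \cdot 0\right) = 925 + \left(5 + \sqrt{\frac{13}{4}} \cdot 0\right) = 925 + \left(5 + \frac{\sqrt{13}}{2} \cdot 0\right) = 925 + \left(5 + 0\right) = 925 + 5 = 930$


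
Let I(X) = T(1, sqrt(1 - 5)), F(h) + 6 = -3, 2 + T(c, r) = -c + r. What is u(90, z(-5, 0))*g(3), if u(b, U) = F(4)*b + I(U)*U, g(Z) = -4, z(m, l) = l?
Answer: 3240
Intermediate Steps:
T(c, r) = -2 + r - c (T(c, r) = -2 + (-c + r) = -2 + (r - c) = -2 + r - c)
F(h) = -9 (F(h) = -6 - 3 = -9)
I(X) = -3 + 2*I (I(X) = -2 + sqrt(1 - 5) - 1*1 = -2 + sqrt(-4) - 1 = -2 + 2*I - 1 = -3 + 2*I)
u(b, U) = -9*b + U*(-3 + 2*I) (u(b, U) = -9*b + (-3 + 2*I)*U = -9*b + U*(-3 + 2*I))
u(90, z(-5, 0))*g(3) = (-9*90 + 0*(-3 + 2*I))*(-4) = (-810 + 0)*(-4) = -810*(-4) = 3240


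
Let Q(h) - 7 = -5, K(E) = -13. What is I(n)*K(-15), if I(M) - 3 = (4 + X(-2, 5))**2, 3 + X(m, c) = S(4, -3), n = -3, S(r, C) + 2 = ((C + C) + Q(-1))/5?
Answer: -2028/25 ≈ -81.120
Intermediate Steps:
Q(h) = 2 (Q(h) = 7 - 5 = 2)
S(r, C) = -8/5 + 2*C/5 (S(r, C) = -2 + ((C + C) + 2)/5 = -2 + (2*C + 2)*(1/5) = -2 + (2 + 2*C)*(1/5) = -2 + (2/5 + 2*C/5) = -8/5 + 2*C/5)
X(m, c) = -29/5 (X(m, c) = -3 + (-8/5 + (2/5)*(-3)) = -3 + (-8/5 - 6/5) = -3 - 14/5 = -29/5)
I(M) = 156/25 (I(M) = 3 + (4 - 29/5)**2 = 3 + (-9/5)**2 = 3 + 81/25 = 156/25)
I(n)*K(-15) = (156/25)*(-13) = -2028/25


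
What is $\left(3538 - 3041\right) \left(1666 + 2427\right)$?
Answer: $2034221$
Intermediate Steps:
$\left(3538 - 3041\right) \left(1666 + 2427\right) = 497 \cdot 4093 = 2034221$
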